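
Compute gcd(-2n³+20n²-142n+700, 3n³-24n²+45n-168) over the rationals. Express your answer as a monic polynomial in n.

n-7

Apply the Euclidean algorithm:
  -2n³+20n²-142n+700 = (-2/3)(3n³-24n²+45n-168) + (4n²-112n+588)
  3n³-24n²+45n-168 = ((3/4)n+15)(4n²-112n+588) + (1284n-8988)
  4n²-112n+588 = ((1/321)n-7/107)(1284n-8988) + (0)
Last nonzero remainder: 1284n-8988. Dividing through by 1284 gives the monic gcd n-7.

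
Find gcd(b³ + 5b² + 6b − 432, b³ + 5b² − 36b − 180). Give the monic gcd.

Euclidean algorithm in ℚ[b]:
  b³ + 5b² + 6b − 432 = (b³ + 5b² − 36b − 180) + (42b − 252)
  b³ + 5b² − 36b − 180 = ((1/42)b² + (11/42)b + 5/7)(42b − 252) + (0)
Last nonzero remainder: 42b − 252. Dividing through by 42 gives the monic gcd b − 6.

b − 6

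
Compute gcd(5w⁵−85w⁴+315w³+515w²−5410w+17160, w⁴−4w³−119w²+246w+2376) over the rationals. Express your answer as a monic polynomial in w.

w³−13w²−2w+264

Euclidean algorithm in ℚ[w]:
  5w⁵−85w⁴+315w³+515w²−5410w+17160 = (5w−65)(w⁴−4w³−119w²+246w+2376) + (650w³−8450w²−1300w+171600)
  w⁴−4w³−119w²+246w+2376 = ((1/650)w+9/650)(650w³−8450w²−1300w+171600) + (0)
Last nonzero remainder: 650w³−8450w²−1300w+171600. Dividing through by 650 gives the monic gcd w³−13w²−2w+264.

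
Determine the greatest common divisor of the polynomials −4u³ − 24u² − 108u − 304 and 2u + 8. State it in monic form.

u + 4

By polynomial division,
  −4u³ − 24u² − 108u − 304 = (−2u² − 4u − 38)(2u + 8) + (0)
Last nonzero remainder: 2u + 8. Dividing through by 2 gives the monic gcd u + 4.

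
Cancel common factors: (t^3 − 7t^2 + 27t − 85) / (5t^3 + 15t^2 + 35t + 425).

Repeated division with remainder:
  t^3 − 7t^2 + 27t − 85 = (1/5)(5t^3 + 15t^2 + 35t + 425) + (−10t^2 + 20t − 170)
  5t^3 + 15t^2 + 35t + 425 = (−(1/2)t − 5/2)(−10t^2 + 20t − 170) + (0)
Last nonzero remainder: −10t^2 + 20t − 170. Dividing through by −10 gives the monic gcd t^2 − 2t + 17.
Cancel t^2 − 2t + 17 from numerator and denominator to get the reduced form.

(t − 5)/(5t + 25)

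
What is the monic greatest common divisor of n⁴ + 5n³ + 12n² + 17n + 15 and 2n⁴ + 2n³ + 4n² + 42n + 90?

n² + 4n + 5

Euclidean algorithm in ℚ[n]:
  n⁴ + 5n³ + 12n² + 17n + 15 = (1/2)(2n⁴ + 2n³ + 4n² + 42n + 90) + (4n³ + 10n² − 4n − 30)
  2n⁴ + 2n³ + 4n² + 42n + 90 = ((1/2)n − 3/4)(4n³ + 10n² − 4n − 30) + ((27/2)n² + 54n + 135/2)
  4n³ + 10n² − 4n − 30 = ((8/27)n − 4/9)((27/2)n² + 54n + 135/2) + (0)
Last nonzero remainder: (27/2)n² + 54n + 135/2. Dividing through by 27/2 gives the monic gcd n² + 4n + 5.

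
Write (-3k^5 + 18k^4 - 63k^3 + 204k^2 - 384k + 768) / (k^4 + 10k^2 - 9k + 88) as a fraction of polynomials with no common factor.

Repeated division with remainder:
  -3k^5 + 18k^4 - 63k^3 + 204k^2 - 384k + 768 = (-3k + 18)(k^4 + 10k^2 - 9k + 88) + (-33k^3 - 3k^2 + 42k - 816)
  k^4 + 10k^2 - 9k + 88 = (-(1/33)k + 1/363)(-33k^3 - 3k^2 + 42k - 816) + ((1365/121)k^2 - (4095/121)k + 10920/121)
  -33k^3 - 3k^2 + 42k - 816 = (-(1331/455)k - 4114/455)((1365/121)k^2 - (4095/121)k + 10920/121) + (0)
Last nonzero remainder: (1365/121)k^2 - (4095/121)k + 10920/121. Dividing through by 1365/121 gives the monic gcd k^2 - 3k + 8.
Cancel k^2 - 3k + 8 from numerator and denominator to get the reduced form.

(-3k^3 + 9k^2 - 12k + 96)/(k^2 + 3k + 11)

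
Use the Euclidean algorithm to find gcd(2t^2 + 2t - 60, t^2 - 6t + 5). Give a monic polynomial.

t - 5

Repeated division with remainder:
  2t^2 + 2t - 60 = (2)(t^2 - 6t + 5) + (14t - 70)
  t^2 - 6t + 5 = ((1/14)t - 1/14)(14t - 70) + (0)
Last nonzero remainder: 14t - 70. Dividing through by 14 gives the monic gcd t - 5.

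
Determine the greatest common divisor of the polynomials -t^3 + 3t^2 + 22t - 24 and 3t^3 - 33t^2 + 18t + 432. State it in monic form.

Euclidean algorithm in ℚ[t]:
  -t^3 + 3t^2 + 22t - 24 = (-1/3)(3t^3 - 33t^2 + 18t + 432) + (-8t^2 + 28t + 120)
  3t^3 - 33t^2 + 18t + 432 = (-(3/8)t + 45/16)(-8t^2 + 28t + 120) + (-(63/4)t + 189/2)
  -8t^2 + 28t + 120 = ((32/63)t + 80/63)(-(63/4)t + 189/2) + (0)
Last nonzero remainder: -(63/4)t + 189/2. Dividing through by -63/4 gives the monic gcd t - 6.

t - 6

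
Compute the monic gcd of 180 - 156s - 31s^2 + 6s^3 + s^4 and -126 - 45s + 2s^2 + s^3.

6 + s

By polynomial division,
  s^4 + 6s^3 - 31s^2 - 156s + 180 = (s + 4)(s^3 + 2s^2 - 45s - 126) + (6s^2 + 150s + 684)
  s^3 + 2s^2 - 45s - 126 = ((1/6)s - 23/6)(6s^2 + 150s + 684) + (416s + 2496)
  6s^2 + 150s + 684 = ((3/208)s + 57/208)(416s + 2496) + (0)
Last nonzero remainder: 416s + 2496. Dividing through by 416 gives the monic gcd s + 6.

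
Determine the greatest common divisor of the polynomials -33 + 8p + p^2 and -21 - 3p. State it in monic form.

1

Repeated division with remainder:
  p^2 + 8p - 33 = (-(1/3)p - 1/3)(-3p - 21) + (-40)
  -3p - 21 = ((3/40)p + 21/40)(-40) + (0)
The last nonzero remainder is the constant -40, so the polynomials are coprime and gcd = 1.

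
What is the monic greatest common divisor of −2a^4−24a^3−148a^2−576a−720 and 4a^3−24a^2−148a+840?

Euclidean algorithm in ℚ[a]:
  −2a^4−24a^3−148a^2−576a−720 = (−(1/2)a−9)(4a^3−24a^2−148a+840) + (−438a^2−1488a+6840)
  4a^3−24a^2−148a+840 = (−(2/219)a+1372/15987)(−438a^2−1488a+6840) + ((224700/5329)a+1348200/5329)
  −438a^2−1488a+6840 = (−(389017/37450)a+101251/3745)((224700/5329)a+1348200/5329) + (0)
Last nonzero remainder: (224700/5329)a+1348200/5329. Dividing through by 224700/5329 gives the monic gcd a+6.

a+6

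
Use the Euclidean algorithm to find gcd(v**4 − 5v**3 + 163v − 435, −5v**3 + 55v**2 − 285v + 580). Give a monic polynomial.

Apply the Euclidean algorithm:
  v**4 − 5v**3 + 163v − 435 = (−(1/5)v − 6/5)(−5v**3 + 55v**2 − 285v + 580) + (9v**2 − 63v + 261)
  −5v**3 + 55v**2 − 285v + 580 = (−(5/9)v + 20/9)(9v**2 − 63v + 261) + (0)
Last nonzero remainder: 9v**2 − 63v + 261. Dividing through by 9 gives the monic gcd v**2 − 7v + 29.

v**2 − 7v + 29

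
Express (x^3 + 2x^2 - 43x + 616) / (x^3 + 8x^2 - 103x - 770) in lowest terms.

(x^2 - 9x + 56)/(x^2 - 3x - 70)

Repeated division with remainder:
  x^3 + 2x^2 - 43x + 616 = (x^3 + 8x^2 - 103x - 770) + (-6x^2 + 60x + 1386)
  x^3 + 8x^2 - 103x - 770 = (-(1/6)x - 3)(-6x^2 + 60x + 1386) + (308x + 3388)
  -6x^2 + 60x + 1386 = (-(3/154)x + 9/22)(308x + 3388) + (0)
Last nonzero remainder: 308x + 3388. Dividing through by 308 gives the monic gcd x + 11.
Cancel x + 11 from numerator and denominator to get the reduced form.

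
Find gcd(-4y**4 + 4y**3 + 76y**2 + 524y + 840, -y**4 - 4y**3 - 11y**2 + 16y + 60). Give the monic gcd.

y**3 + 6y**2 + 23y + 30

By polynomial division,
  -4y**4 + 4y**3 + 76y**2 + 524y + 840 = (4)(-y**4 - 4y**3 - 11y**2 + 16y + 60) + (20y**3 + 120y**2 + 460y + 600)
  -y**4 - 4y**3 - 11y**2 + 16y + 60 = (-(1/20)y + 1/10)(20y**3 + 120y**2 + 460y + 600) + (0)
Last nonzero remainder: 20y**3 + 120y**2 + 460y + 600. Dividing through by 20 gives the monic gcd y**3 + 6y**2 + 23y + 30.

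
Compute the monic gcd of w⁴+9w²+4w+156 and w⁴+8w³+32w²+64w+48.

w²+4w+12

By polynomial division,
  w⁴+9w²+4w+156 = (w⁴+8w³+32w²+64w+48) + (-8w³-23w²-60w+108)
  w⁴+8w³+32w²+64w+48 = (-(1/8)w-41/64)(-8w³-23w²-60w+108) + ((625/64)w²+(625/16)w+1875/16)
  -8w³-23w²-60w+108 = (-(512/625)w+576/625)((625/64)w²+(625/16)w+1875/16) + (0)
Last nonzero remainder: (625/64)w²+(625/16)w+1875/16. Dividing through by 625/64 gives the monic gcd w²+4w+12.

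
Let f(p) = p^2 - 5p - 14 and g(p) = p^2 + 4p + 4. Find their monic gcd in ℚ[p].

Apply the Euclidean algorithm:
  p^2 - 5p - 14 = (p^2 + 4p + 4) + (-9p - 18)
  p^2 + 4p + 4 = (-(1/9)p - 2/9)(-9p - 18) + (0)
Last nonzero remainder: -9p - 18. Dividing through by -9 gives the monic gcd p + 2.

p + 2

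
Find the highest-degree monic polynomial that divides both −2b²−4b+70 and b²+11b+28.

b+7

By polynomial division,
  −2b²−4b+70 = (−2)(b²+11b+28) + (18b+126)
  b²+11b+28 = ((1/18)b+2/9)(18b+126) + (0)
Last nonzero remainder: 18b+126. Dividing through by 18 gives the monic gcd b+7.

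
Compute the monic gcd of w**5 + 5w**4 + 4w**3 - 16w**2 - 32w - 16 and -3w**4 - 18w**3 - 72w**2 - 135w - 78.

Euclidean algorithm in ℚ[w]:
  w**5 + 5w**4 + 4w**3 - 16w**2 - 32w - 16 = (-(1/3)w + 1/3)(-3w**4 - 18w**3 - 72w**2 - 135w - 78) + (-14w**3 - 37w**2 - 13w + 10)
  -3w**4 - 18w**3 - 72w**2 - 135w - 78 = ((3/14)w + 141/196)(-14w**3 - 37w**2 - 13w + 10) + (-(8349/196)w**2 - (25047/196)w - 8349/98)
  -14w**3 - 37w**2 - 13w + 10 = ((2744/8349)w - 980/8349)(-(8349/196)w**2 - (25047/196)w - 8349/98) + (0)
Last nonzero remainder: -(8349/196)w**2 - (25047/196)w - 8349/98. Dividing through by -8349/196 gives the monic gcd w**2 + 3w + 2.

w**2 + 3w + 2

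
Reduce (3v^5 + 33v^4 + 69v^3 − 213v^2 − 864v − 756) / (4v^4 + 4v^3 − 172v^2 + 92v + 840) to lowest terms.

(3v^2 + 15v + 18)/(4v − 20)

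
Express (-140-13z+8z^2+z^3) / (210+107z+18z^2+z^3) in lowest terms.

Apply the Euclidean algorithm:
  z^3+8z^2-13z-140 = (z^3+18z^2+107z+210) + (-10z^2-120z-350)
  z^3+18z^2+107z+210 = (-(1/10)z-3/5)(-10z^2-120z-350) + (0)
Last nonzero remainder: -10z^2-120z-350. Dividing through by -10 gives the monic gcd z^2+12z+35.
Cancel z^2+12z+35 from numerator and denominator to get the reduced form.

(-4+z)/(6+z)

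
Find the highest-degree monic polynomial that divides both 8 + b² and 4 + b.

1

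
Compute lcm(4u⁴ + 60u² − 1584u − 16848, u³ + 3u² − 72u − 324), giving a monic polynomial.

u⁵ + 6u⁴ + 15u³ − 306u² − 6588u − 25272

By polynomial division,
  4u⁴ + 60u² − 1584u − 16848 = (4u − 12)(u³ + 3u² − 72u − 324) + (384u² − 1152u − 20736)
  u³ + 3u² − 72u − 324 = ((1/384)u + 1/64)(384u² − 1152u − 20736) + (0)
Last nonzero remainder: 384u² − 1152u − 20736. Dividing through by 384 gives the monic gcd u² − 3u − 54.
Then lcm(f, g) = f·g / gcd(f, g); expanding and making the result monic gives the answer.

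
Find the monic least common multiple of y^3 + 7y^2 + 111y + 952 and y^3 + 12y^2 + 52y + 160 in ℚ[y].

Euclidean algorithm in ℚ[y]:
  y^3 + 7y^2 + 111y + 952 = (y^3 + 12y^2 + 52y + 160) + (-5y^2 + 59y + 792)
  y^3 + 12y^2 + 52y + 160 = (-(1/5)y - 119/25)(-5y^2 + 59y + 792) + ((12281/25)y + 98248/25)
  -5y^2 + 59y + 792 = (-(125/12281)y + 2475/12281)((12281/25)y + 98248/25) + (0)
Last nonzero remainder: (12281/25)y + 98248/25. Dividing through by 12281/25 gives the monic gcd y + 8.
Then lcm(f, g) = f·g / gcd(f, g); expanding and making the result monic gives the answer.

y^5 + 11y^4 + 159y^3 + 1536y^2 + 6028y + 19040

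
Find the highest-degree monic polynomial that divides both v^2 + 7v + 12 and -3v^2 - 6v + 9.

v + 3

Apply the Euclidean algorithm:
  v^2 + 7v + 12 = (-1/3)(-3v^2 - 6v + 9) + (5v + 15)
  -3v^2 - 6v + 9 = (-(3/5)v + 3/5)(5v + 15) + (0)
Last nonzero remainder: 5v + 15. Dividing through by 5 gives the monic gcd v + 3.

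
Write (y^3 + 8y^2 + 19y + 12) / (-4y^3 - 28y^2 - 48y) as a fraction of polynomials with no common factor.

By polynomial division,
  y^3 + 8y^2 + 19y + 12 = (-1/4)(-4y^3 - 28y^2 - 48y) + (y^2 + 7y + 12)
  -4y^3 - 28y^2 - 48y = (-4y)(y^2 + 7y + 12) + (0)
The last nonzero remainder y^2 + 7y + 12 is already monic.
Cancel y^2 + 7y + 12 from numerator and denominator to get the reduced form.

(-y - 1)/(4y)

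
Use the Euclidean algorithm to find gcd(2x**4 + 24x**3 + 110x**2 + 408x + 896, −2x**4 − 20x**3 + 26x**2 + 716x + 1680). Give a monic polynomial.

x**2 + 11x + 28

By polynomial division,
  2x**4 + 24x**3 + 110x**2 + 408x + 896 = (−1)(−2x**4 − 20x**3 + 26x**2 + 716x + 1680) + (4x**3 + 136x**2 + 1124x + 2576)
  −2x**4 − 20x**3 + 26x**2 + 716x + 1680 = (−(1/2)x + 12)(4x**3 + 136x**2 + 1124x + 2576) + (−1044x**2 − 11484x − 29232)
  4x**3 + 136x**2 + 1124x + 2576 = (−(1/261)x − 23/261)(−1044x**2 − 11484x − 29232) + (0)
Last nonzero remainder: −1044x**2 − 11484x − 29232. Dividing through by −1044 gives the monic gcd x**2 + 11x + 28.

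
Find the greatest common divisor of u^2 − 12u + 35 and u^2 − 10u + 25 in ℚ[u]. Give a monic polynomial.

u − 5

Euclidean algorithm in ℚ[u]:
  u^2 − 12u + 35 = (u^2 − 10u + 25) + (−2u + 10)
  u^2 − 10u + 25 = (−(1/2)u + 5/2)(−2u + 10) + (0)
Last nonzero remainder: −2u + 10. Dividing through by −2 gives the monic gcd u − 5.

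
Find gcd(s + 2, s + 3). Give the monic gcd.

By polynomial division,
  s + 2 = (s + 3) + (−1)
  s + 3 = (−s − 3)(−1) + (0)
The last nonzero remainder is the constant −1, so the polynomials are coprime and gcd = 1.

1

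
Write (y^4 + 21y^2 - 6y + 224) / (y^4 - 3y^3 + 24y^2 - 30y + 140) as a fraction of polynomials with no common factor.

(y^2 + 3y + 16)/(y^2 + 10)

Euclidean algorithm in ℚ[y]:
  y^4 + 21y^2 - 6y + 224 = (y^4 - 3y^3 + 24y^2 - 30y + 140) + (3y^3 - 3y^2 + 24y + 84)
  y^4 - 3y^3 + 24y^2 - 30y + 140 = ((1/3)y - 2/3)(3y^3 - 3y^2 + 24y + 84) + (14y^2 - 42y + 196)
  3y^3 - 3y^2 + 24y + 84 = ((3/14)y + 3/7)(14y^2 - 42y + 196) + (0)
Last nonzero remainder: 14y^2 - 42y + 196. Dividing through by 14 gives the monic gcd y^2 - 3y + 14.
Cancel y^2 - 3y + 14 from numerator and denominator to get the reduced form.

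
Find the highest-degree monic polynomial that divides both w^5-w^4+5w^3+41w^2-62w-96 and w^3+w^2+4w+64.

By polynomial division,
  w^5-w^4+5w^3+41w^2-62w-96 = (w^2-2w+3)(w^3+w^2+4w+64) + (-18w^2+54w-288)
  w^3+w^2+4w+64 = (-(1/18)w-2/9)(-18w^2+54w-288) + (0)
Last nonzero remainder: -18w^2+54w-288. Dividing through by -18 gives the monic gcd w^2-3w+16.

w^2-3w+16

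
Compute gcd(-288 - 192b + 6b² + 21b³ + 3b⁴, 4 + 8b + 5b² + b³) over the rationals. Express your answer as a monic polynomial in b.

2 + b

Repeated division with remainder:
  3b⁴ + 21b³ + 6b² - 192b - 288 = (3b + 6)(b³ + 5b² + 8b + 4) + (-48b² - 252b - 312)
  b³ + 5b² + 8b + 4 = (-(1/48)b + 1/192)(-48b² - 252b - 312) + ((45/16)b + 45/8)
  -48b² - 252b - 312 = (-(256/15)b - 832/15)((45/16)b + 45/8) + (0)
Last nonzero remainder: (45/16)b + 45/8. Dividing through by 45/16 gives the monic gcd b + 2.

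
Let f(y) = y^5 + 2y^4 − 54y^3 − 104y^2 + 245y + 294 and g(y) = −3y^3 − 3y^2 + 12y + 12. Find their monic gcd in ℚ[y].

Apply the Euclidean algorithm:
  y^5 + 2y^4 − 54y^3 − 104y^2 + 245y + 294 = (−(1/3)y^2 − (1/3)y + 17)(−3y^3 − 3y^2 + 12y + 12) + (−45y^2 + 45y + 90)
  −3y^3 − 3y^2 + 12y + 12 = ((1/15)y + 2/15)(−45y^2 + 45y + 90) + (0)
Last nonzero remainder: −45y^2 + 45y + 90. Dividing through by −45 gives the monic gcd y^2 − y − 2.

y^2 − y − 2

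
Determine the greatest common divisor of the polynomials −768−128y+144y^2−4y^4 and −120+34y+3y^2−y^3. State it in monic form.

−24+2y+y^2

Apply the Euclidean algorithm:
  −4y^4+144y^2−128y−768 = (4y+12)(−y^3+3y^2+34y−120) + (−28y^2−56y+672)
  −y^3+3y^2+34y−120 = ((1/28)y−5/28)(−28y^2−56y+672) + (0)
Last nonzero remainder: −28y^2−56y+672. Dividing through by −28 gives the monic gcd y^2+2y−24.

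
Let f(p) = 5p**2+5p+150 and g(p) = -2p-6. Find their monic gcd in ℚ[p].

Euclidean algorithm in ℚ[p]:
  5p**2+5p+150 = (-(5/2)p+5)(-2p-6) + (180)
  -2p-6 = (-(1/90)p-1/30)(180) + (0)
The last nonzero remainder is the constant 180, so the polynomials are coprime and gcd = 1.

1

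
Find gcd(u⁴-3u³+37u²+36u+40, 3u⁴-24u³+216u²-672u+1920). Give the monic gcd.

u²-4u+40

Euclidean algorithm in ℚ[u]:
  u⁴-3u³+37u²+36u+40 = (1/3)(3u⁴-24u³+216u²-672u+1920) + (5u³-35u²+260u-600)
  3u⁴-24u³+216u²-672u+1920 = ((3/5)u-3/5)(5u³-35u²+260u-600) + (39u²-156u+1560)
  5u³-35u²+260u-600 = ((5/39)u-5/13)(39u²-156u+1560) + (0)
Last nonzero remainder: 39u²-156u+1560. Dividing through by 39 gives the monic gcd u²-4u+40.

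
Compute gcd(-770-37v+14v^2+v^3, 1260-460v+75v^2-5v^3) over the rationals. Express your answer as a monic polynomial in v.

-7+v

By polynomial division,
  v^3+14v^2-37v-770 = (-1/5)(-5v^3+75v^2-460v+1260) + (29v^2-129v-518)
  -5v^3+75v^2-460v+1260 = (-(5/29)v+1530/841)(29v^2-129v-518) + (-(264600/841)v+1852200/841)
  29v^2-129v-518 = (-(24389/264600)v-31117/132300)(-(264600/841)v+1852200/841) + (0)
Last nonzero remainder: -(264600/841)v+1852200/841. Dividing through by -264600/841 gives the monic gcd v-7.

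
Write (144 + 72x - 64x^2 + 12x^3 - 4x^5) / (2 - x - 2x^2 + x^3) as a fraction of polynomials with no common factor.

(-72 - 4x^2 - 4x^3)/(-1 + x)

By polynomial division,
  -4x^5 + 12x^3 - 64x^2 + 72x + 144 = (-4x^2 - 8x - 8)(x^3 - 2x^2 - x + 2) + (-80x^2 + 80x + 160)
  x^3 - 2x^2 - x + 2 = (-(1/80)x + 1/80)(-80x^2 + 80x + 160) + (0)
Last nonzero remainder: -80x^2 + 80x + 160. Dividing through by -80 gives the monic gcd x^2 - x - 2.
Cancel x^2 - x - 2 from numerator and denominator to get the reduced form.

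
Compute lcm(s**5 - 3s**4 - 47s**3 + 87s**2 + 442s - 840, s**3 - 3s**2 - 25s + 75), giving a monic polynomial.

s**6 - 8s**5 - 32s**4 + 322s**3 + 7s**2 - 3050s + 4200

By polynomial division,
  s**5 - 3s**4 - 47s**3 + 87s**2 + 442s - 840 = (s**2 - 22)(s**3 - 3s**2 - 25s + 75) + (-54s**2 - 108s + 810)
  s**3 - 3s**2 - 25s + 75 = (-(1/54)s + 5/54)(-54s**2 - 108s + 810) + (0)
Last nonzero remainder: -54s**2 - 108s + 810. Dividing through by -54 gives the monic gcd s**2 + 2s - 15.
Then lcm(f, g) = f·g / gcd(f, g); expanding and making the result monic gives the answer.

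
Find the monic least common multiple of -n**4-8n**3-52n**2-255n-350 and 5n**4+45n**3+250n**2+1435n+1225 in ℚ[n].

n**6+16n**5+123n**4+727n**3+2754n**2+4585n+2450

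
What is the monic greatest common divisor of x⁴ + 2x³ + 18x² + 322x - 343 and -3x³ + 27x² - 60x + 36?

By polynomial division,
  x⁴ + 2x³ + 18x² + 322x - 343 = (-(1/3)x - 11/3)(-3x³ + 27x² - 60x + 36) + (97x² + 114x - 211)
  -3x³ + 27x² - 60x + 36 = (-(3/97)x + 2961/9409)(97x² + 114x - 211) + (-(963495/9409)x + 963495/9409)
  97x² + 114x - 211 = (-(912673/963495)x - 1985299/963495)(-(963495/9409)x + 963495/9409) + (0)
Last nonzero remainder: -(963495/9409)x + 963495/9409. Dividing through by -963495/9409 gives the monic gcd x - 1.

x - 1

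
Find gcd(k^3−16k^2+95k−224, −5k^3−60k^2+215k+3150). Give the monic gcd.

k−7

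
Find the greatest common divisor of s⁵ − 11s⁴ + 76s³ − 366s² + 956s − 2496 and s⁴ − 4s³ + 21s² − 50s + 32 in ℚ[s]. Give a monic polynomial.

s² − s + 16

Repeated division with remainder:
  s⁵ − 11s⁴ + 76s³ − 366s² + 956s − 2496 = (s − 7)(s⁴ − 4s³ + 21s² − 50s + 32) + (27s³ − 169s² + 574s − 2272)
  s⁴ − 4s³ + 21s² − 50s + 32 = ((1/27)s + 61/729)(27s³ − 169s² + 574s − 2272) + ((10120/729)s² − (10120/729)s + 161920/729)
  27s³ − 169s² + 574s − 2272 = ((19683/10120)s − 51759/5060)((10120/729)s² − (10120/729)s + 161920/729) + (0)
Last nonzero remainder: (10120/729)s² − (10120/729)s + 161920/729. Dividing through by 10120/729 gives the monic gcd s² − s + 16.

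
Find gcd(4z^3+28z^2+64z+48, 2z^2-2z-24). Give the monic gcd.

z+3

Euclidean algorithm in ℚ[z]:
  4z^3+28z^2+64z+48 = (2z+16)(2z^2-2z-24) + (144z+432)
  2z^2-2z-24 = ((1/72)z-1/18)(144z+432) + (0)
Last nonzero remainder: 144z+432. Dividing through by 144 gives the monic gcd z+3.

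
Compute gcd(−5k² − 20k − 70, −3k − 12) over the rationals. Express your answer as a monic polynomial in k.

Apply the Euclidean algorithm:
  −5k² − 20k − 70 = ((5/3)k)(−3k − 12) + (−70)
  −3k − 12 = ((3/70)k + 6/35)(−70) + (0)
The last nonzero remainder is the constant −70, so the polynomials are coprime and gcd = 1.

1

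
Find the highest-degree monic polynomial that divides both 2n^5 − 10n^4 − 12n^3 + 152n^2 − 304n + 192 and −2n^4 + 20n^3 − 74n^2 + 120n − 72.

n^3 − 7n^2 + 16n − 12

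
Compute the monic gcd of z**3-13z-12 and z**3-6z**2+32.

z-4

Repeated division with remainder:
  z**3-13z-12 = (z**3-6z**2+32) + (6z**2-13z-44)
  z**3-6z**2+32 = ((1/6)z-23/36)(6z**2-13z-44) + (-(35/36)z+35/9)
  6z**2-13z-44 = (-(216/35)z-396/35)(-(35/36)z+35/9) + (0)
Last nonzero remainder: -(35/36)z+35/9. Dividing through by -35/36 gives the monic gcd z-4.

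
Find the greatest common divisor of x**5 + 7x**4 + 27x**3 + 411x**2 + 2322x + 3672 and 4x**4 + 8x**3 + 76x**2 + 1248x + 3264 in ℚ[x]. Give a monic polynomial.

x**3 - 2x**2 + 27x + 204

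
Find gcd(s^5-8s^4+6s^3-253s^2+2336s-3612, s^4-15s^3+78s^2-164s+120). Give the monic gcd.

s^2-8s+12

Repeated division with remainder:
  s^5-8s^4+6s^3-253s^2+2336s-3612 = (s+7)(s^4-15s^3+78s^2-164s+120) + (33s^3-635s^2+3364s-4452)
  s^4-15s^3+78s^2-164s+120 = ((1/33)s+140/1089)(33s^3-635s^2+3364s-4452) + ((62830/1089)s^2-(502640/1089)s+251320/363)
  33s^3-635s^2+3364s-4452 = ((35937/62830)s-404019/62830)((62830/1089)s^2-(502640/1089)s+251320/363) + (0)
Last nonzero remainder: (62830/1089)s^2-(502640/1089)s+251320/363. Dividing through by 62830/1089 gives the monic gcd s^2-8s+12.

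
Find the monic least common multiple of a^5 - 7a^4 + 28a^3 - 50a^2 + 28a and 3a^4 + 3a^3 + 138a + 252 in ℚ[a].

a^7 - 2a^6 - a^5 + 48a^4 - 54a^3 - 160a^2 + 168a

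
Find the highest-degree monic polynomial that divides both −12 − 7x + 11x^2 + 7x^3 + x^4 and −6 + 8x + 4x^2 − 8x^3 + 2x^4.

−1 + x^2

Apply the Euclidean algorithm:
  x^4 + 7x^3 + 11x^2 − 7x − 12 = (1/2)(2x^4 − 8x^3 + 4x^2 + 8x − 6) + (11x^3 + 9x^2 − 11x − 9)
  2x^4 − 8x^3 + 4x^2 + 8x − 6 = ((2/11)x − 106/121)(11x^3 + 9x^2 − 11x − 9) + ((1680/121)x^2 − 1680/121)
  11x^3 + 9x^2 − 11x − 9 = ((1331/1680)x + 363/560)((1680/121)x^2 − 1680/121) + (0)
Last nonzero remainder: (1680/121)x^2 − 1680/121. Dividing through by 1680/121 gives the monic gcd x^2 − 1.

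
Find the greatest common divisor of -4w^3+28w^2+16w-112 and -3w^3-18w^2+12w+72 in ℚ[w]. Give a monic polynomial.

w^2-4

By polynomial division,
  -4w^3+28w^2+16w-112 = (4/3)(-3w^3-18w^2+12w+72) + (52w^2-208)
  -3w^3-18w^2+12w+72 = (-(3/52)w-9/26)(52w^2-208) + (0)
Last nonzero remainder: 52w^2-208. Dividing through by 52 gives the monic gcd w^2-4.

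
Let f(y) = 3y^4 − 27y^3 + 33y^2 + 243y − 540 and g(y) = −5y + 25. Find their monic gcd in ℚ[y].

By polynomial division,
  3y^4 − 27y^3 + 33y^2 + 243y − 540 = (−(3/5)y^3 + (12/5)y^2 + (27/5)y − 108/5)(−5y + 25) + (0)
Last nonzero remainder: −5y + 25. Dividing through by −5 gives the monic gcd y − 5.

y − 5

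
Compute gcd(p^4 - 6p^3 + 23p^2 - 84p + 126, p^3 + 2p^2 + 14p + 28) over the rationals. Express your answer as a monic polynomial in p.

Repeated division with remainder:
  p^4 - 6p^3 + 23p^2 - 84p + 126 = (p - 8)(p^3 + 2p^2 + 14p + 28) + (25p^2 + 350)
  p^3 + 2p^2 + 14p + 28 = ((1/25)p + 2/25)(25p^2 + 350) + (0)
Last nonzero remainder: 25p^2 + 350. Dividing through by 25 gives the monic gcd p^2 + 14.

p^2 + 14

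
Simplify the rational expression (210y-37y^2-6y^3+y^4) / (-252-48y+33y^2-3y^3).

(30y-y^2-y^3)/(-36-12y+3y^2)

Repeated division with remainder:
  y^4-6y^3-37y^2+210y = (-(1/3)y-5/3)(-3y^3+33y^2-48y-252) + (2y^2+46y-420)
  -3y^3+33y^2-48y-252 = (-(3/2)y+51)(2y^2+46y-420) + (-3024y+21168)
  2y^2+46y-420 = (-(1/1512)y-5/252)(-3024y+21168) + (0)
Last nonzero remainder: -3024y+21168. Dividing through by -3024 gives the monic gcd y-7.
Cancel y-7 from numerator and denominator to get the reduced form.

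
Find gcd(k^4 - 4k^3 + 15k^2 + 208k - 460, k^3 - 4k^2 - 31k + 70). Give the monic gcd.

Repeated division with remainder:
  k^4 - 4k^3 + 15k^2 + 208k - 460 = (k)(k^3 - 4k^2 - 31k + 70) + (46k^2 + 138k - 460)
  k^3 - 4k^2 - 31k + 70 = ((1/46)k - 7/46)(46k^2 + 138k - 460) + (0)
Last nonzero remainder: 46k^2 + 138k - 460. Dividing through by 46 gives the monic gcd k^2 + 3k - 10.

k^2 + 3k - 10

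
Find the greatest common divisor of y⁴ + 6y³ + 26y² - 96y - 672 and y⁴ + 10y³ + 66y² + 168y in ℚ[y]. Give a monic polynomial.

y³ + 10y² + 66y + 168

By polynomial division,
  y⁴ + 6y³ + 26y² - 96y - 672 = (y⁴ + 10y³ + 66y² + 168y) + (-4y³ - 40y² - 264y - 672)
  y⁴ + 10y³ + 66y² + 168y = (-(1/4)y)(-4y³ - 40y² - 264y - 672) + (0)
Last nonzero remainder: -4y³ - 40y² - 264y - 672. Dividing through by -4 gives the monic gcd y³ + 10y² + 66y + 168.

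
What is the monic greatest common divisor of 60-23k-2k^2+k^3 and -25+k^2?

5+k

Apply the Euclidean algorithm:
  k^3-2k^2-23k+60 = (k-2)(k^2-25) + (2k+10)
  k^2-25 = ((1/2)k-5/2)(2k+10) + (0)
Last nonzero remainder: 2k+10. Dividing through by 2 gives the monic gcd k+5.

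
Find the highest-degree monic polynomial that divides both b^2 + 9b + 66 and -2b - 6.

1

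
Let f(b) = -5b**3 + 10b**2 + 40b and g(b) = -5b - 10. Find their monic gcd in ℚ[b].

Repeated division with remainder:
  -5b**3 + 10b**2 + 40b = (b**2 - 4b)(-5b - 10) + (0)
Last nonzero remainder: -5b - 10. Dividing through by -5 gives the monic gcd b + 2.

b + 2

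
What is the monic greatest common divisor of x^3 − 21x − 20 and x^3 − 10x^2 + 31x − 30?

By polynomial division,
  x^3 − 21x − 20 = (x^3 − 10x^2 + 31x − 30) + (10x^2 − 52x + 10)
  x^3 − 10x^2 + 31x − 30 = ((1/10)x − 12/25)(10x^2 − 52x + 10) + ((126/25)x − 126/5)
  10x^2 − 52x + 10 = ((125/63)x − 25/63)((126/25)x − 126/5) + (0)
Last nonzero remainder: (126/25)x − 126/5. Dividing through by 126/25 gives the monic gcd x − 5.

x − 5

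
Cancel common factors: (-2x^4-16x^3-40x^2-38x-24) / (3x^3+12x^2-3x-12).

(-2x^3-8x^2-8x-6)/(3x^2-3)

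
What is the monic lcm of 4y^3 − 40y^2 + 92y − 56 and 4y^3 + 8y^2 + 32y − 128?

Apply the Euclidean algorithm:
  4y^3 − 40y^2 + 92y − 56 = (4y^3 + 8y^2 + 32y − 128) + (−48y^2 + 60y + 72)
  4y^3 + 8y^2 + 32y − 128 = (−(1/12)y − 13/48)(−48y^2 + 60y + 72) + ((217/4)y − 217/2)
  −48y^2 + 60y + 72 = (−(192/217)y − 144/217)((217/4)y − 217/2) + (0)
Last nonzero remainder: (217/4)y − 217/2. Dividing through by 217/4 gives the monic gcd y − 2.
Then lcm(f, g) = f·g / gcd(f, g); expanding and making the result monic gives the answer.

y^5 − 6y^4 − y^3 − 82y^2 + 312y − 224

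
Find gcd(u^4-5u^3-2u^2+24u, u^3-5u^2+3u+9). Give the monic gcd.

u-3

Euclidean algorithm in ℚ[u]:
  u^4-5u^3-2u^2+24u = (u)(u^3-5u^2+3u+9) + (-5u^2+15u)
  u^3-5u^2+3u+9 = (-(1/5)u+2/5)(-5u^2+15u) + (-3u+9)
  -5u^2+15u = ((5/3)u)(-3u+9) + (0)
Last nonzero remainder: -3u+9. Dividing through by -3 gives the monic gcd u-3.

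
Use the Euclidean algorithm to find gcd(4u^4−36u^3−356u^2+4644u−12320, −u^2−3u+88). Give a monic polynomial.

u^2+3u−88

By polynomial division,
  4u^4−36u^3−356u^2+4644u−12320 = (−4u^2+48u−140)(−u^2−3u+88) + (0)
Last nonzero remainder: −u^2−3u+88. Dividing through by −1 gives the monic gcd u^2+3u−88.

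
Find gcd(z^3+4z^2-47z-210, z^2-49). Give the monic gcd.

z-7

Euclidean algorithm in ℚ[z]:
  z^3+4z^2-47z-210 = (z+4)(z^2-49) + (2z-14)
  z^2-49 = ((1/2)z+7/2)(2z-14) + (0)
Last nonzero remainder: 2z-14. Dividing through by 2 gives the monic gcd z-7.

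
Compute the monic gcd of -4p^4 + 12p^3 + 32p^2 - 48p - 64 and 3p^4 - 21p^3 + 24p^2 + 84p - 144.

p^3 - 4p^2 - 4p + 16

Euclidean algorithm in ℚ[p]:
  -4p^4 + 12p^3 + 32p^2 - 48p - 64 = (-4/3)(3p^4 - 21p^3 + 24p^2 + 84p - 144) + (-16p^3 + 64p^2 + 64p - 256)
  3p^4 - 21p^3 + 24p^2 + 84p - 144 = (-(3/16)p + 9/16)(-16p^3 + 64p^2 + 64p - 256) + (0)
Last nonzero remainder: -16p^3 + 64p^2 + 64p - 256. Dividing through by -16 gives the monic gcd p^3 - 4p^2 - 4p + 16.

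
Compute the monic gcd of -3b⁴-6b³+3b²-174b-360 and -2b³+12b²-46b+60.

b²-4b+15

By polynomial division,
  -3b⁴-6b³+3b²-174b-360 = ((3/2)b+12)(-2b³+12b²-46b+60) + (-72b²+288b-1080)
  -2b³+12b²-46b+60 = ((1/36)b-1/18)(-72b²+288b-1080) + (0)
Last nonzero remainder: -72b²+288b-1080. Dividing through by -72 gives the monic gcd b²-4b+15.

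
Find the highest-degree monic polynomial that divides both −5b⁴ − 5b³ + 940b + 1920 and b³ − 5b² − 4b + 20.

b + 2

Euclidean algorithm in ℚ[b]:
  −5b⁴ − 5b³ + 940b + 1920 = (−5b − 30)(b³ − 5b² − 4b + 20) + (−170b² + 920b + 2520)
  b³ − 5b² − 4b + 20 = (−(1/170)b − 7/2890)(−170b² + 920b + 2520) + ((3772/289)b + 7544/289)
  −170b² + 920b + 2520 = (−(24565/1886)b + 91035/943)((3772/289)b + 7544/289) + (0)
Last nonzero remainder: (3772/289)b + 7544/289. Dividing through by 3772/289 gives the monic gcd b + 2.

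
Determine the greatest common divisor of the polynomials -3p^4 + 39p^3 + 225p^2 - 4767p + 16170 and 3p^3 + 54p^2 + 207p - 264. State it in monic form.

Euclidean algorithm in ℚ[p]:
  -3p^4 + 39p^3 + 225p^2 - 4767p + 16170 = (-p + 31)(3p^3 + 54p^2 + 207p - 264) + (-1242p^2 - 11448p + 24354)
  3p^3 + 54p^2 + 207p - 264 = (-(1/414)p - 101/4761)(-1242p^2 - 11448p + 24354) + ((12150/529)p + 133650/529)
  -1242p^2 - 11448p + 24354 = (-(12167/225)p + 21689/225)((12150/529)p + 133650/529) + (0)
Last nonzero remainder: (12150/529)p + 133650/529. Dividing through by 12150/529 gives the monic gcd p + 11.

p + 11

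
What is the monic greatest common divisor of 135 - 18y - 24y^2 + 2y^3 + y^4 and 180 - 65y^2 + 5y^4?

-9 + y^2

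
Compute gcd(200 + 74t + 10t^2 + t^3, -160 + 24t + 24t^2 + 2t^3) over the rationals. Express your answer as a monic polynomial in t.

Euclidean algorithm in ℚ[t]:
  t^3 + 10t^2 + 74t + 200 = (1/2)(2t^3 + 24t^2 + 24t - 160) + (-2t^2 + 62t + 280)
  2t^3 + 24t^2 + 24t - 160 = (-t - 43)(-2t^2 + 62t + 280) + (2970t + 11880)
  -2t^2 + 62t + 280 = (-(1/1485)t + 7/297)(2970t + 11880) + (0)
Last nonzero remainder: 2970t + 11880. Dividing through by 2970 gives the monic gcd t + 4.

4 + t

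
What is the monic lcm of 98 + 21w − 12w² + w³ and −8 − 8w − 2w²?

By polynomial division,
  w³ − 12w² + 21w + 98 = (−(1/2)w + 8)(−2w² − 8w − 8) + (81w + 162)
  −2w² − 8w − 8 = (−(2/81)w − 4/81)(81w + 162) + (0)
Last nonzero remainder: 81w + 162. Dividing through by 81 gives the monic gcd w + 2.
Then lcm(f, g) = f·g / gcd(f, g); expanding and making the result monic gives the answer.

196 + 140w − 3w² − 10w³ + w⁴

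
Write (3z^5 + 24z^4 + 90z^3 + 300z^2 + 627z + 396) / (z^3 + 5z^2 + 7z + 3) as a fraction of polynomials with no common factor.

Apply the Euclidean algorithm:
  3z^5 + 24z^4 + 90z^3 + 300z^2 + 627z + 396 = (3z^2 + 9z + 24)(z^3 + 5z^2 + 7z + 3) + (108z^2 + 432z + 324)
  z^3 + 5z^2 + 7z + 3 = ((1/108)z + 1/108)(108z^2 + 432z + 324) + (0)
Last nonzero remainder: 108z^2 + 432z + 324. Dividing through by 108 gives the monic gcd z^2 + 4z + 3.
Cancel z^2 + 4z + 3 from numerator and denominator to get the reduced form.

(3z^3 + 12z^2 + 33z + 132)/(z + 1)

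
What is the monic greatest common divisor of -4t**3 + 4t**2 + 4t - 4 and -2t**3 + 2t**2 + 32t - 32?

t - 1

By polynomial division,
  -4t**3 + 4t**2 + 4t - 4 = (2)(-2t**3 + 2t**2 + 32t - 32) + (-60t + 60)
  -2t**3 + 2t**2 + 32t - 32 = ((1/30)t**2 - 8/15)(-60t + 60) + (0)
Last nonzero remainder: -60t + 60. Dividing through by -60 gives the monic gcd t - 1.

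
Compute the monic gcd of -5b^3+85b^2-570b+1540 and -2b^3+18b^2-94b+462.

b-7

Repeated division with remainder:
  -5b^3+85b^2-570b+1540 = (5/2)(-2b^3+18b^2-94b+462) + (40b^2-335b+385)
  -2b^3+18b^2-94b+462 = (-(1/20)b+1/32)(40b^2-335b+385) + (-(2057/32)b+14399/32)
  40b^2-335b+385 = (-(1280/2057)b+160/187)(-(2057/32)b+14399/32) + (0)
Last nonzero remainder: -(2057/32)b+14399/32. Dividing through by -2057/32 gives the monic gcd b-7.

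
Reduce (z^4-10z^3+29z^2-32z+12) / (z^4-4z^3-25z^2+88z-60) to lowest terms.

Repeated division with remainder:
  z^4-10z^3+29z^2-32z+12 = (z^4-4z^3-25z^2+88z-60) + (-6z^3+54z^2-120z+72)
  z^4-4z^3-25z^2+88z-60 = (-(1/6)z-5/6)(-6z^3+54z^2-120z+72) + (0)
Last nonzero remainder: -6z^3+54z^2-120z+72. Dividing through by -6 gives the monic gcd z^3-9z^2+20z-12.
Cancel z^3-9z^2+20z-12 from numerator and denominator to get the reduced form.

(z-1)/(z+5)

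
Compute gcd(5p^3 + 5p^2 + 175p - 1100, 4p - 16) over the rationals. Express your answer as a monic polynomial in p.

Repeated division with remainder:
  5p^3 + 5p^2 + 175p - 1100 = ((5/4)p^2 + (25/4)p + 275/4)(4p - 16) + (0)
Last nonzero remainder: 4p - 16. Dividing through by 4 gives the monic gcd p - 4.

p - 4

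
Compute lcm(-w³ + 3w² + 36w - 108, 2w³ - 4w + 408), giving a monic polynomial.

Apply the Euclidean algorithm:
  -w³ + 3w² + 36w - 108 = (-1/2)(2w³ - 4w + 408) + (3w² + 34w + 96)
  2w³ - 4w + 408 = ((2/3)w - 68/9)(3w² + 34w + 96) + ((1700/9)w + 3400/3)
  3w² + 34w + 96 = ((27/1700)w + 36/425)((1700/9)w + 3400/3) + (0)
Last nonzero remainder: (1700/9)w + 3400/3. Dividing through by 1700/9 gives the monic gcd w + 6.
Then lcm(f, g) = f·g / gcd(f, g); expanding and making the result monic gives the answer.

w⁵ - 9w⁴ + 16w³ + 222w² - 1872w + 3672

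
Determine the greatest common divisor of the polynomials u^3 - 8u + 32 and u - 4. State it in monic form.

1

Apply the Euclidean algorithm:
  u^3 - 8u + 32 = (u^2 + 4u + 8)(u - 4) + (64)
  u - 4 = ((1/64)u - 1/16)(64) + (0)
The last nonzero remainder is the constant 64, so the polynomials are coprime and gcd = 1.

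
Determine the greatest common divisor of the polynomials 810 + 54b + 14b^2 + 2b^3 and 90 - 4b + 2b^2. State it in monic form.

45 - 2b + b^2

Euclidean algorithm in ℚ[b]:
  2b^3 + 14b^2 + 54b + 810 = (b + 9)(2b^2 - 4b + 90) + (0)
Last nonzero remainder: 2b^2 - 4b + 90. Dividing through by 2 gives the monic gcd b^2 - 2b + 45.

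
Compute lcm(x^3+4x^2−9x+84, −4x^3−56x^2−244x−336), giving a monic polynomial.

x^5+11x^4+31x^3+69x^2+480x+1008

Repeated division with remainder:
  x^3+4x^2−9x+84 = (−1/4)(−4x^3−56x^2−244x−336) + (−10x^2−70x)
  −4x^3−56x^2−244x−336 = ((2/5)x+14/5)(−10x^2−70x) + (−48x−336)
  −10x^2−70x = ((5/24)x)(−48x−336) + (0)
Last nonzero remainder: −48x−336. Dividing through by −48 gives the monic gcd x+7.
Then lcm(f, g) = f·g / gcd(f, g); expanding and making the result monic gives the answer.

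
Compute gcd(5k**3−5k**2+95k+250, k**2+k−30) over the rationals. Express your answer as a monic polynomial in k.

1

By polynomial division,
  5k**3−5k**2+95k+250 = (5k−10)(k**2+k−30) + (255k−50)
  k**2+k−30 = ((1/255)k+61/13005)(255k−50) + (−77420/2601)
  255k−50 = (−(132651/15484)k+13005/7742)(−77420/2601) + (0)
The last nonzero remainder is the constant −77420/2601, so the polynomials are coprime and gcd = 1.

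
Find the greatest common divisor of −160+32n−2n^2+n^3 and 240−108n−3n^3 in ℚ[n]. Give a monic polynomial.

Repeated division with remainder:
  n^3−2n^2+32n−160 = (−1/3)(−3n^3−108n+240) + (−2n^2−4n−80)
  −3n^3−108n+240 = ((3/2)n−3)(−2n^2−4n−80) + (0)
Last nonzero remainder: −2n^2−4n−80. Dividing through by −2 gives the monic gcd n^2+2n+40.

40+2n+n^2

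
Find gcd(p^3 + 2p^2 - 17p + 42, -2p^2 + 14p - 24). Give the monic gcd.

Repeated division with remainder:
  p^3 + 2p^2 - 17p + 42 = (-(1/2)p - 9/2)(-2p^2 + 14p - 24) + (34p - 66)
  -2p^2 + 14p - 24 = (-(1/17)p + 86/289)(34p - 66) + (-1260/289)
  34p - 66 = (-(4913/630)p + 3179/210)(-1260/289) + (0)
The last nonzero remainder is the constant -1260/289, so the polynomials are coprime and gcd = 1.

1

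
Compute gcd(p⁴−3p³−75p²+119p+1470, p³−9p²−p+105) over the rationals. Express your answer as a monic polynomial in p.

p−7

Apply the Euclidean algorithm:
  p⁴−3p³−75p²+119p+1470 = (p+6)(p³−9p²−p+105) + (−20p²+20p+840)
  p³−9p²−p+105 = (−(1/20)p+2/5)(−20p²+20p+840) + (33p−231)
  −20p²+20p+840 = (−(20/33)p−40/11)(33p−231) + (0)
Last nonzero remainder: 33p−231. Dividing through by 33 gives the monic gcd p−7.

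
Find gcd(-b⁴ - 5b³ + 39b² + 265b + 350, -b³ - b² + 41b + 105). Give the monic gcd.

By polynomial division,
  -b⁴ - 5b³ + 39b² + 265b + 350 = (b + 4)(-b³ - b² + 41b + 105) + (2b² - 4b - 70)
  -b³ - b² + 41b + 105 = (-(1/2)b - 3/2)(2b² - 4b - 70) + (0)
Last nonzero remainder: 2b² - 4b - 70. Dividing through by 2 gives the monic gcd b² - 2b - 35.

b² - 2b - 35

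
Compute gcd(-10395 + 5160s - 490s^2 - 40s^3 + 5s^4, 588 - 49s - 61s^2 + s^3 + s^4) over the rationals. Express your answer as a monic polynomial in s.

Euclidean algorithm in ℚ[s]:
  5s^4 - 40s^3 - 490s^2 + 5160s - 10395 = (5)(s^4 + s^3 - 61s^2 - 49s + 588) + (-45s^3 - 185s^2 + 5405s - 13335)
  s^4 + s^3 - 61s^2 - 49s + 588 = (-(1/45)s + 28/405)(-45s^3 - 185s^2 + 5405s - 13335) + ((5824/81)s^2 - (58240/81)s + 40768/27)
  -45s^3 - 185s^2 + 5405s - 13335 = (-(3645/5824)s - 51435/5824)((5824/81)s^2 - (58240/81)s + 40768/27) + (0)
Last nonzero remainder: (5824/81)s^2 - (58240/81)s + 40768/27. Dividing through by 5824/81 gives the monic gcd s^2 - 10s + 21.

21 - 10s + s^2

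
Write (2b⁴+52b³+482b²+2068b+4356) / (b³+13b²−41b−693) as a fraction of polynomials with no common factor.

(2b²+12b+44)/(b−7)

Apply the Euclidean algorithm:
  2b⁴+52b³+482b²+2068b+4356 = (2b+26)(b³+13b²−41b−693) + (226b²+4520b+22374)
  b³+13b²−41b−693 = ((1/226)b−7/226)(226b²+4520b+22374) + (0)
Last nonzero remainder: 226b²+4520b+22374. Dividing through by 226 gives the monic gcd b²+20b+99.
Cancel b²+20b+99 from numerator and denominator to get the reduced form.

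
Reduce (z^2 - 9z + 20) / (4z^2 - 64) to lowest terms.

(z - 5)/(4z + 16)

Repeated division with remainder:
  z^2 - 9z + 20 = (1/4)(4z^2 - 64) + (-9z + 36)
  4z^2 - 64 = (-(4/9)z - 16/9)(-9z + 36) + (0)
Last nonzero remainder: -9z + 36. Dividing through by -9 gives the monic gcd z - 4.
Cancel z - 4 from numerator and denominator to get the reduced form.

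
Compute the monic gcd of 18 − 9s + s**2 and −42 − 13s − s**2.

1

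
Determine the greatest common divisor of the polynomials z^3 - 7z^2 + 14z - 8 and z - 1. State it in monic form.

Repeated division with remainder:
  z^3 - 7z^2 + 14z - 8 = (z^2 - 6z + 8)(z - 1) + (0)
The last nonzero remainder z - 1 is already monic.

z - 1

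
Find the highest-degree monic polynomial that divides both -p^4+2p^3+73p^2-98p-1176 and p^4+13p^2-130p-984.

p^2-2p-24

By polynomial division,
  -p^4+2p^3+73p^2-98p-1176 = (-1)(p^4+13p^2-130p-984) + (2p^3+86p^2-228p-2160)
  p^4+13p^2-130p-984 = ((1/2)p-43/2)(2p^3+86p^2-228p-2160) + (1976p^2-3952p-47424)
  2p^3+86p^2-228p-2160 = ((1/988)p+45/988)(1976p^2-3952p-47424) + (0)
Last nonzero remainder: 1976p^2-3952p-47424. Dividing through by 1976 gives the monic gcd p^2-2p-24.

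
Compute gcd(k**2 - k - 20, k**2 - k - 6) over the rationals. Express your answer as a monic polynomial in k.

By polynomial division,
  k**2 - k - 20 = (k**2 - k - 6) + (-14)
  k**2 - k - 6 = (-(1/14)k**2 + (1/14)k + 3/7)(-14) + (0)
The last nonzero remainder is the constant -14, so the polynomials are coprime and gcd = 1.

1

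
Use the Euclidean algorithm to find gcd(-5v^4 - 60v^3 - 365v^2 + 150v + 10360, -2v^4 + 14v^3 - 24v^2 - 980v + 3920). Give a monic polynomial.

Repeated division with remainder:
  -5v^4 - 60v^3 - 365v^2 + 150v + 10360 = (5/2)(-2v^4 + 14v^3 - 24v^2 - 980v + 3920) + (-95v^3 - 305v^2 + 2600v + 560)
  -2v^4 + 14v^3 - 24v^2 - 980v + 3920 = ((2/95)v - 388/1805)(-95v^3 - 305v^2 + 2600v + 560) + (-(52092/361)v^2 - (156276/361)v + 1458576/361)
  -95v^3 - 305v^2 + 2600v + 560 = ((34295/52092)v + 1805/13023)(-(52092/361)v^2 - (156276/361)v + 1458576/361) + (0)
Last nonzero remainder: -(52092/361)v^2 - (156276/361)v + 1458576/361. Dividing through by -52092/361 gives the monic gcd v^2 + 3v - 28.

v^2 + 3v - 28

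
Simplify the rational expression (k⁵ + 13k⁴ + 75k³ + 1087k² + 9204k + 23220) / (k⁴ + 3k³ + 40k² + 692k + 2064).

(k² + 14k + 45)/(k + 4)

Euclidean algorithm in ℚ[k]:
  k⁵ + 13k⁴ + 75k³ + 1087k² + 9204k + 23220 = (k + 10)(k⁴ + 3k³ + 40k² + 692k + 2064) + (5k³ − 5k² + 220k + 2580)
  k⁴ + 3k³ + 40k² + 692k + 2064 = ((1/5)k + 4/5)(5k³ − 5k² + 220k + 2580) + (0)
Last nonzero remainder: 5k³ − 5k² + 220k + 2580. Dividing through by 5 gives the monic gcd k³ − k² + 44k + 516.
Cancel k³ − k² + 44k + 516 from numerator and denominator to get the reduced form.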